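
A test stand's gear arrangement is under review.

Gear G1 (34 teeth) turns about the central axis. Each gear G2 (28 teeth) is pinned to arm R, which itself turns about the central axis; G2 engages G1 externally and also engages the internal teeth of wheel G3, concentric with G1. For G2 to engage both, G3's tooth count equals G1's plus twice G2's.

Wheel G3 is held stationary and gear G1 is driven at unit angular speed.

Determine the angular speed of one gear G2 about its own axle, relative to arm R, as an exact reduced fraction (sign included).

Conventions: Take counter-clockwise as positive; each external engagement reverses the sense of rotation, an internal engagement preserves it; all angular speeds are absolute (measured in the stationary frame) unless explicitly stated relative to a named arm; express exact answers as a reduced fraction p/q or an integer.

recognized (axles ride arm R): planetary set, 34/28/90 teeth
ring teeth: 34 + 2·28 = 90
34(ω_sun−ω_arm) = −90(ω_ring−ω_arm),  ω_ring = 0, ω_sun = 1
34(1−ω_arm) = −90(0−ω_arm)  ⇒  124·ω_arm = 34  ⇒  ω_arm = 17/62
sun–planet mesh: 34·(1−17/62) = −28·(ω_p−ω_arm)  ⇒  ω_p−ω_arm = -765/868
exact speed ratio = -765/868

-765/868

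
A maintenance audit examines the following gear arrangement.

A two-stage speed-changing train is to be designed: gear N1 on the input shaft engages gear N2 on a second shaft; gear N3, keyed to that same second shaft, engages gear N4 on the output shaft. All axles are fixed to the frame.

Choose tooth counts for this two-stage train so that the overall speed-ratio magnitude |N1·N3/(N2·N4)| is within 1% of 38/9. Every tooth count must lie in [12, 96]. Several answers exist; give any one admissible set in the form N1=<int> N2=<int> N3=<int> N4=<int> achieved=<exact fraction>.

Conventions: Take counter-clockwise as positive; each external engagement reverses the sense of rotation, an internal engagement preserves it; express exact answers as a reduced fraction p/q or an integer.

class = fixed-axis compound train [2-stage, 38/9 wanted]
target = 38/9 in lowest terms: an exact hit needs N1·N3 = k·38 and N2·N4 = k·9 for one integer k, every count in [12, 96]; additionally prefer no 1:1 stage (N1 ≠ N2, N3 ≠ N4)
k = 1…15: no 1:1-free in-range split of k·38 and k·9 into factor pairs; take k = 16
k = 16: N1·N3 = 608 = 16·38, N2·N4 = 144 = 12·12
achieved = 16·38/(12·12) = 38/9; |achieved − target| = 0 ≤ 19/450 ✓

N1=16 N2=12 N3=38 N4=12 achieved=38/9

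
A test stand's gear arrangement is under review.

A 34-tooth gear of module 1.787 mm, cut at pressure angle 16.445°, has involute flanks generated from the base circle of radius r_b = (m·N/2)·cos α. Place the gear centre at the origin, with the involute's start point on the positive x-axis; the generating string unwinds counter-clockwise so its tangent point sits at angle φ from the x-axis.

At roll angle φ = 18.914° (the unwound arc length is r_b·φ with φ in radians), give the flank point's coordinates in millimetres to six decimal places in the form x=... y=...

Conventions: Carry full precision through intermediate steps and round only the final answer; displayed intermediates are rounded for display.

x=30.680807 y=0.345585

class = single-mesh tooth geometry [base-circle involute, m = 1.787, 34T]
pitch radius r_p = m·N/2 = 1.787·34/2 = 30.379000
base radius r_b = r_p·cos α = 30.379000·cos 16.445° = 29.136254
roll angle φ = 18.914° = 0.33011157 rad
x = r_b·(cos φ + φ·sin φ) = 30.680807
y = r_b·(sin φ − φ·cos φ) = 0.345585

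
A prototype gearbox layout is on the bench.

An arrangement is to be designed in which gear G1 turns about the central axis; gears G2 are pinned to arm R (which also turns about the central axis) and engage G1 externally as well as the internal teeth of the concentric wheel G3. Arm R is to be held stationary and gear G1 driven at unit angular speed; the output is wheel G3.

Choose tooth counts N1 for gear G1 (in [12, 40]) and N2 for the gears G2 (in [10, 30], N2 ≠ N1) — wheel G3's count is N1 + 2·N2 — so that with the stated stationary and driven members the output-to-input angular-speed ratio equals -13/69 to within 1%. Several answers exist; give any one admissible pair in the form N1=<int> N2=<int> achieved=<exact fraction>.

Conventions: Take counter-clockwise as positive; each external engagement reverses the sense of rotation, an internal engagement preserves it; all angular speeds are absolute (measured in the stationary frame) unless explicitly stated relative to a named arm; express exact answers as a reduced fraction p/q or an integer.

N1=13 N2=28 achieved=-13/69

class = planetary set [ratio -13/69 wanted; Willis about the carrier]
Willis with ω_arm = 0: ω_ring/ω_sun = −N1/N3; set equal to -13/69  ⇒  N3/N1 = −1/(-13/69) = 69/13
N3 = N1 + 2·N2  ⇒  N2/N1 = (N3/N1 − 1)/2 = (69/13 − 1)/2 = 28/13
smallest multiple with N1 ≥ 12 and N2 ≥ 10: k = 1  ⇒  N1 = 1·13 = 13, N2 = 1·28 = 28 (N1 ≤ 40, N2 ≤ 30, N2 ≠ N1 ✓), N3 = 13 + 2·28 = 69
check: −N1/N3 with N1 = 13, N3 = 69 gives -13/69; |achieved − target| = 0 ≤ 13/6900 ✓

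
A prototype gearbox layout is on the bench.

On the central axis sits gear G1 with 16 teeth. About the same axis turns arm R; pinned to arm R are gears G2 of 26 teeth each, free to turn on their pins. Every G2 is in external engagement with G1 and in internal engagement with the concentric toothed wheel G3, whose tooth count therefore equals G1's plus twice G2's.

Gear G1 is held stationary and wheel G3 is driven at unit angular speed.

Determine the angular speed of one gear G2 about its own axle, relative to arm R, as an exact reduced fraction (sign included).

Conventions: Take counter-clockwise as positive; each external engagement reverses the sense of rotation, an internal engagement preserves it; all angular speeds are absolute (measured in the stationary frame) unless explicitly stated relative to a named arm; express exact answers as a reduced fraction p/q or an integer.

topology: planetary set — G1 16T / G2 26T / G3 68T, arm = carrier (Willis)
ring teeth: 16 + 2·26 = 68
16(ω_sun−ω_arm) = −68(ω_ring−ω_arm),  ω_sun = 0, ω_ring = 1
16(0−ω_arm) = −68(1−ω_arm)  ⇒  84·ω_arm = 68  ⇒  ω_arm = 17/21
sun–planet mesh: 16·(0−17/21) = −26·(ω_p−ω_arm)  ⇒  ω_p−ω_arm = 136/273
exact speed ratio = 136/273

136/273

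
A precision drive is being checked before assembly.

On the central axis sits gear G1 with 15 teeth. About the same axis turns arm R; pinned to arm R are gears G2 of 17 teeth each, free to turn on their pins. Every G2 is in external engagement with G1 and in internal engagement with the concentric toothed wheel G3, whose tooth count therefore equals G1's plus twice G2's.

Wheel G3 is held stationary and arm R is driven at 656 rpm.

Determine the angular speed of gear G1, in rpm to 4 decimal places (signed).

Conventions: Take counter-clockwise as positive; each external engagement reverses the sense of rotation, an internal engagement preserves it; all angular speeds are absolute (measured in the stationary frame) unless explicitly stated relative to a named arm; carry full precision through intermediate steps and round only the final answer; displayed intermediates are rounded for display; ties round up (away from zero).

class = planetary set [G3 = 15+2·17 = 49; Willis about the carrier]
normalise by the input: solve with ω_arm = 1, then scale by 656 rpm
ring teeth: 15 + 2·17 = 49
15(ω_sun−ω_arm) = −49(ω_ring−ω_arm),  ω_ring = 0, ω_arm = 1
ω_sun = 1 − (49/15)(0−1) = 64/15
scale: ω_sun = 64/15 × 656 rpm = +2798.9333 rpm

+2798.9333 rpm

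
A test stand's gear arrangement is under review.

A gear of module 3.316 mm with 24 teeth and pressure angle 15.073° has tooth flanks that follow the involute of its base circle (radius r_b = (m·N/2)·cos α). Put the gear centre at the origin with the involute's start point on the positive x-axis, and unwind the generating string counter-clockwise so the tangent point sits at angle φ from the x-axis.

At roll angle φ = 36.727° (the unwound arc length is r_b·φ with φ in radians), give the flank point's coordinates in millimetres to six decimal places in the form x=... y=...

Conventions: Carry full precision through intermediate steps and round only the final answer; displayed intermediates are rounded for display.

single-mesh involute tooth geometry (24T wheel at module 3.316)
pitch radius r_p = m·N/2 = 3.316·24/2 = 39.792000
base radius r_b = r_p·cos α = 39.792000·cos 15.073° = 38.422968
roll angle φ = 36.727° = 0.64100707 rad
x = r_b·(cos φ + φ·sin φ) = 45.524225
y = r_b·(sin φ − φ·cos φ) = 3.236737

x=45.524225 y=3.236737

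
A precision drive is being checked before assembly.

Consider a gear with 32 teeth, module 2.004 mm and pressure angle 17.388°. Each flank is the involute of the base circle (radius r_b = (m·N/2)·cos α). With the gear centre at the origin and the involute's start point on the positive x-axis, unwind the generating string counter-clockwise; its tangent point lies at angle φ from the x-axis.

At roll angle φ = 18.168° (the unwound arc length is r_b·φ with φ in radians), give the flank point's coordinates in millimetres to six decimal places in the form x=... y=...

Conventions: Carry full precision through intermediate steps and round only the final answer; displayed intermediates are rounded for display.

x=32.098624 y=0.321931

single-mesh involute tooth geometry (32T wheel at module 2.004)
pitch radius r_p = m·N/2 = 2.004·32/2 = 32.064000
base radius r_b = r_p·cos α = 32.064000·cos 17.388° = 30.598769
roll angle φ = 18.168° = 0.31709142 rad
x = r_b·(cos φ + φ·sin φ) = 32.098624
y = r_b·(sin φ − φ·cos φ) = 0.321931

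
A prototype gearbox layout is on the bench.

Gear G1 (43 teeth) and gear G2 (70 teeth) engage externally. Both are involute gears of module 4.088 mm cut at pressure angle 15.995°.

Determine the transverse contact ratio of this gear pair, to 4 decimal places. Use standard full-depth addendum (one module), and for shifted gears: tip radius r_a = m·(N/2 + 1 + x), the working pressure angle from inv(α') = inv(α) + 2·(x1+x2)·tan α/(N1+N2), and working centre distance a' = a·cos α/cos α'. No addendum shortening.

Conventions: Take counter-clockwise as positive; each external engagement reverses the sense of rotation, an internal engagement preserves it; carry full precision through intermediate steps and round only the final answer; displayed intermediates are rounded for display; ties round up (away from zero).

single-mesh involute tooth geometry (43T engaging 70T at module 4.088)
base radii: r_b1 = 84.489327, r_b2 = 137.540765
tip radii: r_a1 = 91.980000, r_a2 = 147.168000
no profile shift: α' = α, a' = a
action lengths: √(r_a1²−r_b1²) = 36.357586, √(r_a2²−r_b2²) = 52.354162
base pitch p_b = π·m·cos α = 12.345630
CR = (36.357586 + 52.354162 − 230.972000·sin 15.99500°)/12.345630 = 2.030404
contact ratio ≈ 2.0304

2.0304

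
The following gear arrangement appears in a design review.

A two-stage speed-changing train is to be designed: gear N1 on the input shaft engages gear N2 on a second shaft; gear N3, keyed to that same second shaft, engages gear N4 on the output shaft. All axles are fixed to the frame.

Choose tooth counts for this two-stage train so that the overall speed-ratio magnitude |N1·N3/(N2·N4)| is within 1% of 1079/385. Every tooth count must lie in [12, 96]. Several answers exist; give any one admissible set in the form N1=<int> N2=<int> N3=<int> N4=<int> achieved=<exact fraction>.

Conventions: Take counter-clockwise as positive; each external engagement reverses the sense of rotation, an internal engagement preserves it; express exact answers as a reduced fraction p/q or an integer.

N1=26 N2=14 N3=83 N4=55 achieved=1079/385

topology: fixed-axis compound train — 2 stages, target 1079/385
target = 1079/385 in lowest terms: an exact hit needs N1·N3 = k·1079 and N2·N4 = k·385 for one integer k, every count in [12, 96]; additionally prefer no 1:1 stage (N1 ≠ N2, N3 ≠ N4)
k = 1: no 1:1-free in-range split of k·1079 and k·385 into factor pairs; take k = 2
k = 2: N1·N3 = 2158 = 26·83, N2·N4 = 770 = 14·55
achieved = 26·83/(14·55) = 1079/385; |achieved − target| = 0 ≤ 1079/38500 ✓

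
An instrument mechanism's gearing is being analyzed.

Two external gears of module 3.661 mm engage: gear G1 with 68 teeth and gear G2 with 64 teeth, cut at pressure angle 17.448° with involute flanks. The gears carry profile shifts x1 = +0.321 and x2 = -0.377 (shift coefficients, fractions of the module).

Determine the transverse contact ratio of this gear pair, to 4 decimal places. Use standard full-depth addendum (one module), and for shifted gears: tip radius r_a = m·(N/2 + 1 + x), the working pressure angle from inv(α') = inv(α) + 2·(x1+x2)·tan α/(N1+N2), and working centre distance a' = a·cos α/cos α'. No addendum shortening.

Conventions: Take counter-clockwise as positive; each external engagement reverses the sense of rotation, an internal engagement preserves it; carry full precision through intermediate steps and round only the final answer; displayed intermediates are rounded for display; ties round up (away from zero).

topology: single-mesh involute geometry — m = 3.661, 68T/64T pair
base radii: r_b1 = 118.746885, r_b2 = 111.761774
tip radii: r_a1 = 129.310181, r_a2 = 119.432803
inv(α') = inv(17.448°) + 2·(+0.321-0.377)·tan α/(68+64) = 0.00950955  ⇒  α' = 17.29184°
a' = a·cos α / cos α' = 241.6260·cos 17.448°/cos 17.29184° = 241.420093
action lengths: √(r_a1²−r_b1²) = 51.188867, √(r_a2²−r_b2²) = 42.112946
base pitch p_b = π·m·cos α = 10.972187
CR = (51.188867 + 42.112946 − 241.420093·sin 17.29184°)/10.972187 = 1.963361
contact ratio ≈ 1.9634

1.9634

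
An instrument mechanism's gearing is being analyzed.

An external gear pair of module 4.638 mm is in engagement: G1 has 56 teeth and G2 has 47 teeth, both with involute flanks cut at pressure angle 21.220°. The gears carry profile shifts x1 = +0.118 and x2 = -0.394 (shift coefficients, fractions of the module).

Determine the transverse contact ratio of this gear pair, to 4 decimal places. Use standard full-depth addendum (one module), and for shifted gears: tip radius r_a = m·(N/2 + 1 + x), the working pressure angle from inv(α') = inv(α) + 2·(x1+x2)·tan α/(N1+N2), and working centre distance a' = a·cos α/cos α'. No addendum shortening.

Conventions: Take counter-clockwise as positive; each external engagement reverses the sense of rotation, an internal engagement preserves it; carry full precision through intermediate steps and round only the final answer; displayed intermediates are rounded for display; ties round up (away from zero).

class = single-mesh tooth geometry [involute pair 56T × 47T, m = 4.638]
base radii: r_b1 = 121.058898, r_b2 = 101.603004
tip radii: r_a1 = 135.049284, r_a2 = 111.803628
inv(α') = inv(21.220°) + 2·(+0.118-0.394)·tan α/(56+47) = 0.01583635  ⇒  α' = 20.39455°
a' = a·cos α / cos α' = 238.8570·cos 21.220°/cos 20.39455° = 237.552870
action lengths: √(r_a1²−r_b1²) = 59.858603, √(r_a2²−r_b2²) = 46.657056
base pitch p_b = π·m·cos α = 13.582777
CR = (59.858603 + 46.657056 − 237.552870·sin 20.39455°)/13.582777 = 1.747253
contact ratio ≈ 1.7473

1.7473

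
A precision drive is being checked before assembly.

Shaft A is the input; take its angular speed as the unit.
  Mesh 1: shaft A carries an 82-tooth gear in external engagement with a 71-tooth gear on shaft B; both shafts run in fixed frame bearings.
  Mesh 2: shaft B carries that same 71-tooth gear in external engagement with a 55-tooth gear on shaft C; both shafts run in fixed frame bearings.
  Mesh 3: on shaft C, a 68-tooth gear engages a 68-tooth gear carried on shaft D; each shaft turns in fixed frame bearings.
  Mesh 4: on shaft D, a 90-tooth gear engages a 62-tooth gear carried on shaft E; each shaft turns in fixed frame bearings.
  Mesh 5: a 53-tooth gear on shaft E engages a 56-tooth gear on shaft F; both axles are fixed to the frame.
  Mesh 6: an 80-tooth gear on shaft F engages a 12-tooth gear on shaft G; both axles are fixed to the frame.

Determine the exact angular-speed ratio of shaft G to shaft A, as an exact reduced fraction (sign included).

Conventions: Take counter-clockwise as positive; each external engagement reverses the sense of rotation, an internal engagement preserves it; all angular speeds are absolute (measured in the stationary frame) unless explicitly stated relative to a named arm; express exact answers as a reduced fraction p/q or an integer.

class = fixed-axis compound train [6 meshes; 6 ratios multiply, 6 sense flips]
mesh 1 [82T→71T]: running ratio 82/71, sense −
mesh 2 [71T→55T]: running ratio 82/55, sense +
mesh 3 [68T→68T]: running ratio 82/55, sense −
mesh 4 [90T→62T]: running ratio 738/341, sense +
mesh 5 [53T→56T]: running ratio 19557/9548, sense −
mesh 6 [80T→12T]: running ratio 32595/2387, sense +
ω_out/ω_in = 32595/2387

32595/2387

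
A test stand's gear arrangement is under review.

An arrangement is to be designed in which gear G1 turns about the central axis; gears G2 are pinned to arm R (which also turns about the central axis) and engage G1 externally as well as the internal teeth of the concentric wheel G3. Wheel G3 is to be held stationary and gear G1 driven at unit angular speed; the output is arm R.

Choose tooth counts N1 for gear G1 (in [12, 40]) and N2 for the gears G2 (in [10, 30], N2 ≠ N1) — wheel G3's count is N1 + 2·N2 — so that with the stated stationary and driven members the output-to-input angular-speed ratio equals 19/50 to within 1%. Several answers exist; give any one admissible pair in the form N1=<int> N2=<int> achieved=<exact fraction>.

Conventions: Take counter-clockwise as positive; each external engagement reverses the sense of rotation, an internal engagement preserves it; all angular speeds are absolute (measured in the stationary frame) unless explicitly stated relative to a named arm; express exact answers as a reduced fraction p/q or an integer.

N1=38 N2=12 achieved=19/50

topology: planetary set — design target 19/50, arm = carrier (Willis)
Willis with ω_ring = 0: ω_arm/ω_sun = N1/(N1+N3); set equal to 19/50  ⇒  N3/N1 = 1/(19/50) − 1 = 31/19
N3 = N1 + 2·N2  ⇒  N2/N1 = (N3/N1 − 1)/2 = (31/19 − 1)/2 = 6/19
smallest multiple with N1 ≥ 12 and N2 ≥ 10: k = 2  ⇒  N1 = 2·19 = 38, N2 = 2·6 = 12 (N1 ≤ 40, N2 ≤ 30, N2 ≠ N1 ✓), N3 = 38 + 2·12 = 62
check: N1/(N1+N3) with N1 = 38, N3 = 62 gives 19/50; |achieved − target| = 0 ≤ 19/5000 ✓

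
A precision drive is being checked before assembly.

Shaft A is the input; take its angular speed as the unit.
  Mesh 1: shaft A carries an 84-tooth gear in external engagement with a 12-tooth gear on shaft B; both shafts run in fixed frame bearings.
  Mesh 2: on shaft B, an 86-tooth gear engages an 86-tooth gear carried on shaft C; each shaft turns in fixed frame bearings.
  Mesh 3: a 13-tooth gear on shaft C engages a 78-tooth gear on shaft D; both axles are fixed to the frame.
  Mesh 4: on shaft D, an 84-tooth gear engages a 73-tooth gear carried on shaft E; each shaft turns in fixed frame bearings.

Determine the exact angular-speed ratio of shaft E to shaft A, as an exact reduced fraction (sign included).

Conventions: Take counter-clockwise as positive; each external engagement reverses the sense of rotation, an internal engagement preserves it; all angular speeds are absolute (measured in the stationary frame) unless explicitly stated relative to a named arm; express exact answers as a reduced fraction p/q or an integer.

class = fixed-axis compound train [4 meshes; 4 ratios multiply, 4 sense flips]
mesh 1 [84T→12T]: running ratio 7, sense −
mesh 2 [86T→86T]: running ratio 7, sense +
mesh 3 [13T→78T]: running ratio 7/6, sense −
mesh 4 [84T→73T]: running ratio 98/73, sense +
ω_out/ω_in = 98/73

98/73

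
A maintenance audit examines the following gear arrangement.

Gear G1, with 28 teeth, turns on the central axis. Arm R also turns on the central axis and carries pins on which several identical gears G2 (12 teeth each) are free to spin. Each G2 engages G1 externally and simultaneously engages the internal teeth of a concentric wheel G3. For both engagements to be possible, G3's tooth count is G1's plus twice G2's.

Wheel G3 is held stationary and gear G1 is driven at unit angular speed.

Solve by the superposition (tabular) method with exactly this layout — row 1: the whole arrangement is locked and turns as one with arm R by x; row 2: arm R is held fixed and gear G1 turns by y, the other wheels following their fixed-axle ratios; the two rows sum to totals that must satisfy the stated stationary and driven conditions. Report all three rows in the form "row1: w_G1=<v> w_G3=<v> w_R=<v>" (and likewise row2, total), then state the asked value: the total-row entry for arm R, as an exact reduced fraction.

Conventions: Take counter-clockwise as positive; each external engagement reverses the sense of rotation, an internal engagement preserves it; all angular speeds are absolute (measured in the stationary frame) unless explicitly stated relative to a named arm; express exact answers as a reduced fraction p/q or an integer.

row1: w_G1=7/20 w_G3=7/20 w_R=7/20
row2: w_G1=13/20 w_G3=-7/20 w_R=0
total: w_G1=1 w_G3=0 w_R=7/20
asked value: 7/20

topology: planetary set — G1 28T / G2 12T / G3 52T, arm = carrier (Willis)
row 1 (train locked, turned with arm): all members turn x
row 2 — arm fixed, fixed-axis ratios: sun y, ring −(28/52)·y, arm 0
boundary: total ω_ring = x − (28/52)·y = 0 and total ω_sun = x + y = 1  ⇒  y = 13/20, x = 7/20
row 2 ring = −(28/52)·13/20 = -7/20
totals (row 1 + row 2): sun 7/20 + 13/20 = 1, ring 7/20 + (-7/20) = 0, arm 7/20 + 0 = 7/20
asked cell (total, arm) = 7/20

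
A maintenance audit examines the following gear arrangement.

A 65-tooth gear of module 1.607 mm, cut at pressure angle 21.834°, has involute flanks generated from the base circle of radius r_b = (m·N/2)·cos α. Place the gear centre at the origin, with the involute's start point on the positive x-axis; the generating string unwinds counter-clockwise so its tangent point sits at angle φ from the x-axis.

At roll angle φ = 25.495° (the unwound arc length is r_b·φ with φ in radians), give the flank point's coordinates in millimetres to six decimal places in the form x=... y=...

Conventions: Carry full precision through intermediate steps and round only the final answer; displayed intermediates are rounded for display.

single-mesh involute tooth geometry (65T wheel at module 1.607)
pitch radius r_p = m·N/2 = 1.607·65/2 = 52.227500
base radius r_b = r_p·cos α = 52.227500·cos 21.834° = 48.480975
roll angle φ = 25.495° = 0.44497169 rad
x = r_b·(cos φ + φ·sin φ) = 53.045607
y = r_b·(sin φ − φ·cos φ) = 1.395802

x=53.045607 y=1.395802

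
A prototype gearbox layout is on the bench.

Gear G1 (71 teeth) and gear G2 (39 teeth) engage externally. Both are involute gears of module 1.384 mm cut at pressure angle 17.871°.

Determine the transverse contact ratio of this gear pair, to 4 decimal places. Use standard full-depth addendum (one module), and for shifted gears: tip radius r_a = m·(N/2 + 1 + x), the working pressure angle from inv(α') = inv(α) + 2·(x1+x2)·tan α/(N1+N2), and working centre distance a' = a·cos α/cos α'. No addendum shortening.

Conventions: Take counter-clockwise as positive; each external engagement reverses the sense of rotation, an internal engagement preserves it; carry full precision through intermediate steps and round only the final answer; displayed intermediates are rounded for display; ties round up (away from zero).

single-mesh involute tooth geometry (71T engaging 39T at module 1.384)
base radii: r_b1 = 46.761374, r_b2 = 25.685825
tip radii: r_a1 = 50.516000, r_a2 = 28.372000
no profile shift: α' = α, a' = a
action lengths: √(r_a1²−r_b1²) = 19.111258, √(r_a2²−r_b2²) = 12.050261
base pitch p_b = π·m·cos α = 4.138174
CR = (19.111258 + 12.050261 − 76.120000·sin 17.87100°)/4.138174 = 1.885421
contact ratio ≈ 1.8854

1.8854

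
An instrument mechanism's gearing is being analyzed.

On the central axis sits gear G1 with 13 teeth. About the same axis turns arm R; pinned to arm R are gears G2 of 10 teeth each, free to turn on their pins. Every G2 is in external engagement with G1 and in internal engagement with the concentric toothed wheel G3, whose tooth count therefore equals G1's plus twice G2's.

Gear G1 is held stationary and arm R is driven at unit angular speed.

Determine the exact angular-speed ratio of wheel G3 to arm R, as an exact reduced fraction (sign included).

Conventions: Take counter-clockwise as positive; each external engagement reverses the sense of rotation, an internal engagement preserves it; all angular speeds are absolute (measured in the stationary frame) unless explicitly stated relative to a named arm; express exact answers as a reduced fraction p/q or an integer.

46/33

topology: planetary set — G1 13T / G2 10T / G3 33T, arm = carrier (Willis)
ring teeth: 13 + 2·10 = 33
13(ω_sun−ω_arm) = −33(ω_ring−ω_arm),  ω_sun = 0, ω_arm = 1
ω_ring = 1 − (13/33)(0−1) = 46/33
ω_out/ω_in = 46/33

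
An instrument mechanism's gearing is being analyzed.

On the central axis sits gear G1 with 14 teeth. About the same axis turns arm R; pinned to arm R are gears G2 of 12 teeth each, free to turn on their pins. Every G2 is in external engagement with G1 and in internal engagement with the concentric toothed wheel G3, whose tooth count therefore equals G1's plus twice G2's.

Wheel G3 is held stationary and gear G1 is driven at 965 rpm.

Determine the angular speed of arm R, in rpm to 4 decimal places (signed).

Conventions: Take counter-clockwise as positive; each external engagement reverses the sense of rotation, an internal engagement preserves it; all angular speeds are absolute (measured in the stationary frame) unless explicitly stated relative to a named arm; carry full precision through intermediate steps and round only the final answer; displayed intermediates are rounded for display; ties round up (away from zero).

+259.8077 rpm

planetary set (14T centre, 12T on arm, 38T internal) — Willis relation
normalise by the input: solve with ω_sun = 1, then scale by 965 rpm
ring teeth: 14 + 2·12 = 38
14(ω_sun−ω_arm) = −38(ω_ring−ω_arm),  ω_ring = 0, ω_sun = 1
14(1−ω_arm) = −38(0−ω_arm)  ⇒  52·ω_arm = 14  ⇒  ω_arm = 7/26
scale: ω_arm = 7/26 × 965 rpm = +259.8077 rpm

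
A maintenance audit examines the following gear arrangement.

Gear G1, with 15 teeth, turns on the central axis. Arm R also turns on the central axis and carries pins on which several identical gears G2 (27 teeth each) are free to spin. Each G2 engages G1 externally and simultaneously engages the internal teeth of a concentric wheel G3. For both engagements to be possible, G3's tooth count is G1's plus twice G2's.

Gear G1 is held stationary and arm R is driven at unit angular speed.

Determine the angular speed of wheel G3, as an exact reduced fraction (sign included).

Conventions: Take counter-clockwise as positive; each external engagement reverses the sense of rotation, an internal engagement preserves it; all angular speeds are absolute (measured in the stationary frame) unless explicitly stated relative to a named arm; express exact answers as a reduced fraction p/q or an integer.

28/23

topology: planetary set — G1 15T / G2 27T / G3 69T, arm = carrier (Willis)
ring teeth: 15 + 2·27 = 69
15(ω_sun−ω_arm) = −69(ω_ring−ω_arm),  ω_sun = 0, ω_arm = 1
ω_ring = 1 − (15/69)(0−1) = 28/23
exact speed ratio = 28/23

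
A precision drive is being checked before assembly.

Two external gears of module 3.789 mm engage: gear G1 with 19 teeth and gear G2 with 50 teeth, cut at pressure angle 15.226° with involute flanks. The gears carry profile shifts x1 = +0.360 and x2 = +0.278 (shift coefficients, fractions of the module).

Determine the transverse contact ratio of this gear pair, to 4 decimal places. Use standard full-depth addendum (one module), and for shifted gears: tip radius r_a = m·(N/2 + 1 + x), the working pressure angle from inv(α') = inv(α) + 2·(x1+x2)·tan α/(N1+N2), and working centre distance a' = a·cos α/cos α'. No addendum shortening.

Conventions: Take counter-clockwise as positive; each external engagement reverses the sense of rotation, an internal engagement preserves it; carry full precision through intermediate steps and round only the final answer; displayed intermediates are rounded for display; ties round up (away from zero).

1.7114

single-mesh involute tooth geometry (19T engaging 50T at module 3.789)
base radii: r_b1 = 34.731965, r_b2 = 91.399908
tip radii: r_a1 = 41.148540, r_a2 = 99.567342
inv(α') = inv(15.226°) + 2·(+0.360+0.278)·tan α/(19+50) = 0.01147088  ⇒  α' = 18.37705°
a' = a·cos α / cos α' = 130.7205·cos 15.226°/cos 18.37705° = 132.909968
action lengths: √(r_a1²−r_b1²) = 22.065651, √(r_a2²−r_b2²) = 39.493195
base pitch p_b = π·m·cos α = 11.485651
CR = (22.065651 + 39.493195 − 132.909968·sin 18.37705°)/11.485651 = 1.711392
contact ratio ≈ 1.7114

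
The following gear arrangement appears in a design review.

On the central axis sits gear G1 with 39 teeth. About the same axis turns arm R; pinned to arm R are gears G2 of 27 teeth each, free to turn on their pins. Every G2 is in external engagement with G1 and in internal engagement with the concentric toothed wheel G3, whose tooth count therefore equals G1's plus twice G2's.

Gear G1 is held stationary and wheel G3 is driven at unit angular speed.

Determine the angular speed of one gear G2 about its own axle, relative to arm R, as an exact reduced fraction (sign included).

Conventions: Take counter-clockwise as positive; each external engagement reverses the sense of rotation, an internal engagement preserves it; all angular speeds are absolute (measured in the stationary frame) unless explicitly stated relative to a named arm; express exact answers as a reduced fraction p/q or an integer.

403/396

class = planetary set [G3 = 39+2·27 = 93; Willis about the carrier]
ring teeth: 39 + 2·27 = 93
39(ω_sun−ω_arm) = −93(ω_ring−ω_arm),  ω_sun = 0, ω_ring = 1
39(0−ω_arm) = −93(1−ω_arm)  ⇒  132·ω_arm = 93  ⇒  ω_arm = 31/44
sun–planet mesh: 39·(0−31/44) = −27·(ω_p−ω_arm)  ⇒  ω_p−ω_arm = 403/396
exact speed ratio = 403/396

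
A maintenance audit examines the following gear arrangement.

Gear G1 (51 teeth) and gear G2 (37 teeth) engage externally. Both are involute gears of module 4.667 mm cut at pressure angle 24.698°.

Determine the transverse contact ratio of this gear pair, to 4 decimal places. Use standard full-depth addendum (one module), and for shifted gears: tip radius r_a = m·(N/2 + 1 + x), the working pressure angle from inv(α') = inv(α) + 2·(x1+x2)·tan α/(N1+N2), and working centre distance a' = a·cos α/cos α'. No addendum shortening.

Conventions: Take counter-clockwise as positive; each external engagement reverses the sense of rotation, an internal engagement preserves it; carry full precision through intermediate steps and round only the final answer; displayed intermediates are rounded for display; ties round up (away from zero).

class = single-mesh tooth geometry [involute pair 51T × 37T, m = 4.667]
base radii: r_b1 = 108.121931, r_b2 = 78.441401
tip radii: r_a1 = 123.675500, r_a2 = 91.006500
no profile shift: α' = α, a' = a
action lengths: √(r_a1²−r_b1²) = 60.043961, √(r_a2²−r_b2²) = 46.142493
base pitch p_b = π·m·cos α = 13.320591
CR = (60.043961 + 46.142493 − 205.348000·sin 24.69800°)/13.320591 = 1.530322
contact ratio ≈ 1.5303

1.5303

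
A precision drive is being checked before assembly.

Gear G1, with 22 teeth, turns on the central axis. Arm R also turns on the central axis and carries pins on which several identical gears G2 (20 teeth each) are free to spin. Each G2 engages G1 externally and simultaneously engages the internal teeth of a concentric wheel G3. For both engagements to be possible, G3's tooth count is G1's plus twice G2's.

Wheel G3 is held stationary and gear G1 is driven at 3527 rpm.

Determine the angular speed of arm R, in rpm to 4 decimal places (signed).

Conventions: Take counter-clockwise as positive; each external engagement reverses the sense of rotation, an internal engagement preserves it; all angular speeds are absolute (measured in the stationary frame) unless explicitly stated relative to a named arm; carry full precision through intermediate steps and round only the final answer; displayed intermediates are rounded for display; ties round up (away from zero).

+923.7381 rpm

recognized (axles ride arm R): planetary set, 22/20/62 teeth
normalise by the input: solve with ω_sun = 1, then scale by 3527 rpm
ring teeth: 22 + 2·20 = 62
22(ω_sun−ω_arm) = −62(ω_ring−ω_arm),  ω_ring = 0, ω_sun = 1
22(1−ω_arm) = −62(0−ω_arm)  ⇒  84·ω_arm = 22  ⇒  ω_arm = 11/42
scale: ω_arm = 11/42 × 3527 rpm = +923.7381 rpm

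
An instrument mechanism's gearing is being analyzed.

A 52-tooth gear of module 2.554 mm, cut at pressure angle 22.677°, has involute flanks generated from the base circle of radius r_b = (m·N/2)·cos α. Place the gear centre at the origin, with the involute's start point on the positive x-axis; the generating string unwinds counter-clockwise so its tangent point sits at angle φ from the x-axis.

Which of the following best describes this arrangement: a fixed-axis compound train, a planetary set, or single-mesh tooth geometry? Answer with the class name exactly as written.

single-mesh tooth geometry

recognized (one wheel, involute flank): single-mesh tooth geometry, m = 2.554, N = 52
classification: single-mesh tooth geometry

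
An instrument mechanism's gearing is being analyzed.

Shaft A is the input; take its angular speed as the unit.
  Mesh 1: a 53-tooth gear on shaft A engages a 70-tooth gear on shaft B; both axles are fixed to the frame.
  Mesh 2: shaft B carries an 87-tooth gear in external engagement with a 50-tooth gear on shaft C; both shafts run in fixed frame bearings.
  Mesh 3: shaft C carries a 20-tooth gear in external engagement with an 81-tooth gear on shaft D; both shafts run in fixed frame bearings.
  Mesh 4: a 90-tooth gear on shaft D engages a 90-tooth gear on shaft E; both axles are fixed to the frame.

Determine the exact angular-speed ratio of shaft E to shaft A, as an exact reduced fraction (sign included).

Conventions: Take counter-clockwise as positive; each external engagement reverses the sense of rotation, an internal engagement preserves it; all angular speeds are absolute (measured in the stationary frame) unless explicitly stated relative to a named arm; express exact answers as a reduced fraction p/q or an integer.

1537/4725

class = fixed-axis compound train [4 meshes; 4 ratios multiply, 4 sense flips]
mesh 1 [53T→70T]: running ratio 53/70, sense −
mesh 2 [87T→50T]: running ratio 4611/3500, sense +
mesh 3 [20T→81T]: running ratio 1537/4725, sense −
mesh 4 [90T→90T]: running ratio 1537/4725, sense +
ω_out/ω_in = 1537/4725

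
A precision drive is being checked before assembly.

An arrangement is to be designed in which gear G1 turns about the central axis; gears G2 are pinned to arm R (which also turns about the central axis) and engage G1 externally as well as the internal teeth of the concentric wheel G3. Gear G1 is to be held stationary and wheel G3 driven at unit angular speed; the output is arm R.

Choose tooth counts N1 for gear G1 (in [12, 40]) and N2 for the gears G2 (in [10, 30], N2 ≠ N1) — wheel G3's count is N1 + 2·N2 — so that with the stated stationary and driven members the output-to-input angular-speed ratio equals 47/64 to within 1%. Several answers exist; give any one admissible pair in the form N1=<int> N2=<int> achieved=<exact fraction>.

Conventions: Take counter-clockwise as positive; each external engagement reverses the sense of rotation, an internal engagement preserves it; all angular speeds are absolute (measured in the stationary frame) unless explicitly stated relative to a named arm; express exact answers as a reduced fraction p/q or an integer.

N1=17 N2=15 achieved=47/64

topology: planetary set — design target 47/64, arm = carrier (Willis)
Willis with ω_sun = 0: ω_arm/ω_ring = N3/(N1+N3); set equal to 47/64  ⇒  N3/N1 = (47/64)/(1 − 47/64) = 47/17
N3 = N1 + 2·N2  ⇒  N2/N1 = (N3/N1 − 1)/2 = (47/17 − 1)/2 = 15/17
smallest multiple with N1 ≥ 12 and N2 ≥ 10: k = 1  ⇒  N1 = 1·17 = 17, N2 = 1·15 = 15 (N1 ≤ 40, N2 ≤ 30, N2 ≠ N1 ✓), N3 = 17 + 2·15 = 47
check: N3/(N1+N3) with N1 = 17, N3 = 47 gives 47/64; |achieved − target| = 0 ≤ 47/6400 ✓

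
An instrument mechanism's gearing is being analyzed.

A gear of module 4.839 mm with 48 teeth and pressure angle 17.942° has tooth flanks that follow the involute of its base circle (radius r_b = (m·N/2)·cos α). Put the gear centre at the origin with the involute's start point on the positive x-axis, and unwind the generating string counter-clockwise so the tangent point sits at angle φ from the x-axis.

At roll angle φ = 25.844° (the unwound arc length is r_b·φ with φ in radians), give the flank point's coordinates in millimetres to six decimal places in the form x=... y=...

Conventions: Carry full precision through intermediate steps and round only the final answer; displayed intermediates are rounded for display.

x=121.162730 y=3.311646

single-mesh involute tooth geometry (48T wheel at module 4.839)
pitch radius r_p = m·N/2 = 4.839·48/2 = 116.136000
base radius r_b = r_p·cos α = 116.136000·cos 17.942° = 110.488172
roll angle φ = 25.844° = 0.45106289 rad
x = r_b·(cos φ + φ·sin φ) = 121.162730
y = r_b·(sin φ − φ·cos φ) = 3.311646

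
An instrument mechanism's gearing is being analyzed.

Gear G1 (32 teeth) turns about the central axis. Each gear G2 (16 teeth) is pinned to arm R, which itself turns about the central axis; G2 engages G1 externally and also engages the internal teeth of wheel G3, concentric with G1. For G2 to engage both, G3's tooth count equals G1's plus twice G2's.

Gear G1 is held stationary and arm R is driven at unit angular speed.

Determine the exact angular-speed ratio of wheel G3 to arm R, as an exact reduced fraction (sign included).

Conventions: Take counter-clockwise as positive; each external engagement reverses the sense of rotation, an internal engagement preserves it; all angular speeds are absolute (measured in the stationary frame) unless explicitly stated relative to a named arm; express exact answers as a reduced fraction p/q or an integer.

3/2

planetary set (32T centre, 16T on arm, 64T internal) — Willis relation
ring teeth: 32 + 2·16 = 64
32(ω_sun−ω_arm) = −64(ω_ring−ω_arm),  ω_sun = 0, ω_arm = 1
ω_ring = 1 − (32/64)(0−1) = 3/2
ω_out/ω_in = 3/2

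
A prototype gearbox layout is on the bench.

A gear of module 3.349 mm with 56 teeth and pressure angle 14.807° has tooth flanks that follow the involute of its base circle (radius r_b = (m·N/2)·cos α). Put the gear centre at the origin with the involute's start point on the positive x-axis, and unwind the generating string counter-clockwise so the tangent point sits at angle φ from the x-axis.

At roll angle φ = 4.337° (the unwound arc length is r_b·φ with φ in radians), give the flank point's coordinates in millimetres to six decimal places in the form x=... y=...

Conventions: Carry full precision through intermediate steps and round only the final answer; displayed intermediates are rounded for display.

x=90.917386 y=0.013099

class = single-mesh tooth geometry [base-circle involute, m = 3.349, 56T]
pitch radius r_p = m·N/2 = 3.349·56/2 = 93.772000
base radius r_b = r_p·cos α = 93.772000·cos 14.807° = 90.658036
roll angle φ = 4.337° = 0.07569493 rad
x = r_b·(cos φ + φ·sin φ) = 90.917386
y = r_b·(sin φ − φ·cos φ) = 0.013099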